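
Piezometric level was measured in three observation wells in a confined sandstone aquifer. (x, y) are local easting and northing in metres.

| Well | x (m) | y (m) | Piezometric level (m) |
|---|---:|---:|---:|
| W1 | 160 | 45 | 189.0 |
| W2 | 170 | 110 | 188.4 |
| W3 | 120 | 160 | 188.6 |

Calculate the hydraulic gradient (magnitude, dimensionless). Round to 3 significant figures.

Three-point gradient (reference W1): Δ to W2 = (10, 65, -0.6), Δ to W3 = (-40, 115, -0.4).
∂h/∂x = -0.01147, ∂h/∂y = -0.007467 (det = 3750).
|∇h| = √(-0.01147² + -0.007467²) = 0.01369

0.0137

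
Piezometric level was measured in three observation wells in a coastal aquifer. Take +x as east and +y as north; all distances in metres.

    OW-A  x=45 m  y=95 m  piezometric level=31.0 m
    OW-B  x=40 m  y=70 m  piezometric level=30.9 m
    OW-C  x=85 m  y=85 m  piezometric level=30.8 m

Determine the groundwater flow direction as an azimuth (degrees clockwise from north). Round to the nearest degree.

Three-point gradient (reference OW-A): Δ to OW-B = (-5, -25, -0.1), Δ to OW-C = (40, -10, -0.2).
∂h/∂x = -0.003810, ∂h/∂y = +0.004762 (det = 1050).
Flow direction (−∇h) has components (+0.003810 E, -0.004762 N).
Azimuth = atan2(E, N) = atan2(+0.003810, -0.004762) = 141.3° ≈ 141°.

141°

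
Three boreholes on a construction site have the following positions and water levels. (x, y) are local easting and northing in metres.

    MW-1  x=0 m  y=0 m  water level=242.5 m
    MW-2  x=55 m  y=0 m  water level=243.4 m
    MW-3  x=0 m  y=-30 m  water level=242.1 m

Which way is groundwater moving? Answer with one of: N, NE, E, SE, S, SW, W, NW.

SW

∂h/∂x = (243.4 − 242.5) / (55 − 0) = +0.01636
∂h/∂y = (242.1 − 242.5) / (-30 − 0) = +0.01333
Flow = −∇h = (-0.01636 east, -0.01333 north), which points southwest.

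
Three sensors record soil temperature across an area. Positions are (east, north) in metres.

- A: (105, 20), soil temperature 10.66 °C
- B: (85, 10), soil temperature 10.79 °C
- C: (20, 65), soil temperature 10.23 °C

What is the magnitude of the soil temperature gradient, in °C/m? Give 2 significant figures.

Differences from A: to B (Δx, Δy, Δh) = (-20, -10, +0.13); to C = (-85, 45, -0.43).
Solve a·Δx + b·Δy = ΔT: det = (-20)·45 − (-85)·(-10) = -1750.
∂T/∂x = [(+0.13)·45 − (-0.43)·(-10)] / -1750 = -0.0008857
∂T/∂y = [(-20)·(-0.43) − (-85)·(+0.13)] / -1750 = -0.01123
|∇f| = √(-0.0008857² + -0.01123²) = 0.01126 °C/m

0.011 °C/m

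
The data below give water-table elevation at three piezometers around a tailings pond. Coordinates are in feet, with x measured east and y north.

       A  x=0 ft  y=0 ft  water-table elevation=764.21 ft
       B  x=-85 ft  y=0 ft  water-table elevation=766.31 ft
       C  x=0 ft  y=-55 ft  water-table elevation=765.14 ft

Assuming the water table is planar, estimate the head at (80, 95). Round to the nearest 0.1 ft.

760.6 ft

∂h/∂x = (766.31 − 764.21) / (-85 − 0) = -0.02471
∂h/∂y = (765.14 − 764.21) / (-55 − 0) = -0.01691
h(80, 95) = 764.21 + (-0.02471)·(80) + (-0.01691)·(95) = 764.21 -1.976 -1.606 = 760.627 ft.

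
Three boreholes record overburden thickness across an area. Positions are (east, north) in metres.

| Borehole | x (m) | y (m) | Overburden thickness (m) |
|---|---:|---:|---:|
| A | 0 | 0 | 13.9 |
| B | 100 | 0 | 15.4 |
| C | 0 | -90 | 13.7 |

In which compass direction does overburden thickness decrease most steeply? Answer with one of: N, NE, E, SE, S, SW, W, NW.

∂d/∂x = (15.4 − 13.9) / (100 − 0) = +0.01500
∂d/∂y = (13.7 − 13.9) / (-90 − 0) = +0.002222
Steepest decrease is along −∇f = (-0.01500 E, -0.002222 N) → west.

W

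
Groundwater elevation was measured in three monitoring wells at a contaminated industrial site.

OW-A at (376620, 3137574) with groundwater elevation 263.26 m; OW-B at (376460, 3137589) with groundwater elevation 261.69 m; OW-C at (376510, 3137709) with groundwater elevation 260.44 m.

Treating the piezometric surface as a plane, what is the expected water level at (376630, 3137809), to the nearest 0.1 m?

260.1 m

With h = a·x + b·y + c and OW-A as origin, the differences give:
  (-160)·a + 15·b = -1.57
  (-110)·a + 135·b = -2.82
Eliminate b (×135 and ×15, subtract): -19950·a = -169.650 → a = ∂h/∂x = +0.008504
Back-substitute: b = ∂h/∂y = -0.01396.
h(376630, 3137809) = 263.26 + (+0.008504)·(10) + (-0.01396)·(235) = 263.26 +0.085 -3.281 = 260.064 m.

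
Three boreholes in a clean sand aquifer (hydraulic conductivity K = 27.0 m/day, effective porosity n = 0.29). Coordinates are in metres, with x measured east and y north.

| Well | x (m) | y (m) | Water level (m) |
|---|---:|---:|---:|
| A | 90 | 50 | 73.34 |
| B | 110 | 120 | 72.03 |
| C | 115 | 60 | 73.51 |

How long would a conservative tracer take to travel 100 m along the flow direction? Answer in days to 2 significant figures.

38 days

Taking A as reference: B−A = (20, 70, -1.31); C−A = (25, 10, +0.17).
Determinant of the coordinate differences = 20·10 − 25·70 = -1550.
∂h/∂x = [(-1.31)·10 − (+0.17)·70] / -1550 = +0.01613
∂h/∂y = [20·(+0.17) − 25·(-1.31)] / -1550 = -0.02332
|∇h| = √(0.01613² + -0.02332²) = 0.02835
Seepage velocity v = K·i/n = 27.0 × 0.02835 / 0.29 = 2.639 m/day.
t = 100 / 2.639 = 37.89 days.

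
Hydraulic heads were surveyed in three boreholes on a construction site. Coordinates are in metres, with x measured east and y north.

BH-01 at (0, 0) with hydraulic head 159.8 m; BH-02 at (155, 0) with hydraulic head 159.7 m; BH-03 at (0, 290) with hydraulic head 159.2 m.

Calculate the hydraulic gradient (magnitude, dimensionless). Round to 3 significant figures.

0.00217

∂h/∂x = (159.7 − 159.8) / (155 − 0) = -0.0006452
∂h/∂y = (159.2 − 159.8) / (290 − 0) = -0.002069
|∇h| = √(-0.0006452² + -0.002069²) = 0.002167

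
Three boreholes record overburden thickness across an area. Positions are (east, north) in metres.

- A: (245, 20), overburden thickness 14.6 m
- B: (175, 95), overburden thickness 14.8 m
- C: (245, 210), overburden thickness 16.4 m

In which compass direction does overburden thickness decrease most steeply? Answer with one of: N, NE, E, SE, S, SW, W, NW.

SW

With d = a·x + b·y + c and A as origin, the differences give:
  (-70)·a + 75·b = +0.2
  0·a + 190·b = +1.8
Eliminate b (×190 and ×75, subtract): -13300·a = -97.00 → a = ∂d/∂x = +0.007293
Back-substitute: b = ∂d/∂y = +0.009474.
Steepest decrease is along −∇f = (-0.007293 E, -0.009474 N) → southwest.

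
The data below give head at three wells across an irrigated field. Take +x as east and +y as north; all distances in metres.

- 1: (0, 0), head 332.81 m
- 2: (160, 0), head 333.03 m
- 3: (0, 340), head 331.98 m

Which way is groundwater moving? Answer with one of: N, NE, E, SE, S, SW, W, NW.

NW

∂h/∂x = (333.03 − 332.81) / (160 − 0) = +0.001375
∂h/∂y = (331.98 − 332.81) / (340 − 0) = -0.002441
Flow = −∇h = (-0.001375 east, +0.002441 north), which points northwest.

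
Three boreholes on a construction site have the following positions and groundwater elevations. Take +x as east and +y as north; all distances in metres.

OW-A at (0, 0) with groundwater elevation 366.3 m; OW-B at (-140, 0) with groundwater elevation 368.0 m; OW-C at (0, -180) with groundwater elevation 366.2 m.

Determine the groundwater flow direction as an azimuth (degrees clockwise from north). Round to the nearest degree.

∂h/∂x = (368.0 − 366.3) / (-140 − 0) = -0.01214
∂h/∂y = (366.2 − 366.3) / (-180 − 0) = +0.0005556
Flow direction (−∇h) has components (+0.01214 E, -0.0005556 N).
Azimuth = atan2(E, N) = atan2(+0.01214, -0.0005556) = 92.6° ≈ 093°.

093°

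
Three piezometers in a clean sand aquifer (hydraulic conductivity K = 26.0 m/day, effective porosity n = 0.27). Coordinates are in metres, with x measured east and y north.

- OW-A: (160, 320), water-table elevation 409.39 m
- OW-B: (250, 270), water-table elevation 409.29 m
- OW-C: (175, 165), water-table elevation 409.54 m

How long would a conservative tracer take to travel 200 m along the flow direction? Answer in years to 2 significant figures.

Differences from OW-A: to OW-B (Δx, Δy, Δh) = (90, -50, -0.10); to OW-C = (15, -155, +0.15).
Determinant of the coordinate differences = 90·(-155) − 15·(-50) = -13200.
∂h/∂x = [(-0.10)·(-155) − (+0.15)·(-50)] / -13200 = -0.001742
∂h/∂y = [90·(+0.15) − 15·(-0.10)] / -13200 = -0.001136
|∇h| = √(-0.001742² + -0.001136²) = 0.00208
Seepage velocity v = K·i/n = 26.0 × 0.00208 / 0.27 = 0.2003 m/day.
t = 200 / 0.2003 = 998.5 days = 2.73 years.

2.7 years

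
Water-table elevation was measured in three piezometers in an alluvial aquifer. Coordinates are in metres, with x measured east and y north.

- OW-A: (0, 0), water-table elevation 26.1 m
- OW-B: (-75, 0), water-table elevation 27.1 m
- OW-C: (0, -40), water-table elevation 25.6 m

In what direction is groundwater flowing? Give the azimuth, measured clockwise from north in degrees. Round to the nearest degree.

133°

∂h/∂x = (27.1 − 26.1) / (-75 − 0) = -0.01333
∂h/∂y = (25.6 − 26.1) / (-40 − 0) = +0.01250
Flow direction (−∇h) has components (+0.01333 E, -0.01250 N).
Azimuth = atan2(E, N) = atan2(+0.01333, -0.01250) = 133.2° ≈ 133°.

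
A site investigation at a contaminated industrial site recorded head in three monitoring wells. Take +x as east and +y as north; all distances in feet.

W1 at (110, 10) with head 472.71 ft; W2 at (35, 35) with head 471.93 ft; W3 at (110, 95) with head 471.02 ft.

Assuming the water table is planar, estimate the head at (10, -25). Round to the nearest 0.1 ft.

473.0 ft

With h = a·x + b·y + c and W1 as origin, the differences give:
  (-75)·a + 25·b = -0.78
  0·a + 85·b = -1.69
Eliminate b (×85 and ×25, subtract): -6375·a = -24.050 → a = ∂h/∂x = +0.003773
Back-substitute: b = ∂h/∂y = -0.01988.
h(10, -25) = 472.71 + (+0.003773)·(-100) + (-0.01988)·(-35) = 472.71 -0.377 +0.696 = 473.029 ft.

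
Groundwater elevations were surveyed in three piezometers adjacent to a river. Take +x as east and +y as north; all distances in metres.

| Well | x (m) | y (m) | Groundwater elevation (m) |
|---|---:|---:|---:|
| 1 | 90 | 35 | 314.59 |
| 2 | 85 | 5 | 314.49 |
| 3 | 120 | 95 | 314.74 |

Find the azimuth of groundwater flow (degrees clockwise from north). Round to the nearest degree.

146°

Three-point gradient (reference 1): Δ to 2 = (-5, -30, -0.10), Δ to 3 = (30, 60, +0.15).
∂h/∂x = -0.002500, ∂h/∂y = +0.003750 (det = 600).
Flow direction (−∇h) has components (+0.002500 E, -0.003750 N).
Azimuth = atan2(E, N) = atan2(+0.002500, -0.003750) = 146.3° ≈ 146°.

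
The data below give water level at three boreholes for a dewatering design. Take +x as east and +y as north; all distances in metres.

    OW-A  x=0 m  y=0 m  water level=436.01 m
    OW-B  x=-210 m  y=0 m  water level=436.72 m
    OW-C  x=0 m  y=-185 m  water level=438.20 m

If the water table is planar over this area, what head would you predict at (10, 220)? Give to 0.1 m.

433.4 m

∂h/∂x = (436.72 − 436.01) / (-210 − 0) = -0.003381
∂h/∂y = (438.20 − 436.01) / (-185 − 0) = -0.01184
h(10, 220) = 436.01 + (-0.003381)·(10) + (-0.01184)·(220) = 436.01 -0.034 -2.604 = 433.372 m.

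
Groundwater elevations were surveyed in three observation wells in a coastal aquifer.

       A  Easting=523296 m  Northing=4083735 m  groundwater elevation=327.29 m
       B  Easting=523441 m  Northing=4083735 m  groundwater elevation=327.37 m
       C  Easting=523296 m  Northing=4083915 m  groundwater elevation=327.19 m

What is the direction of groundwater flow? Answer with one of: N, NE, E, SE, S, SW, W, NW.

NW

∂h/∂x = (327.37 − 327.29) / (523441 − 523296) = +0.0005517
∂h/∂y = (327.19 − 327.29) / (4083915 − 4083735) = -0.0005556
Flow = −∇h = (-0.0005517 east, +0.0005556 north), which points northwest.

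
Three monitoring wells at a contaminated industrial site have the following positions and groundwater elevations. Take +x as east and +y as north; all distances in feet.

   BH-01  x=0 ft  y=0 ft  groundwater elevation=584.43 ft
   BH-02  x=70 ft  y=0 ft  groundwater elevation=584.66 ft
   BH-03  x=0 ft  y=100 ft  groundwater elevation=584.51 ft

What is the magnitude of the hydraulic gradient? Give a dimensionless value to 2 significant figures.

∂h/∂x = (584.66 − 584.43) / (70 − 0) = +0.003286
∂h/∂y = (584.51 − 584.43) / (100 − 0) = +0.0008000
|∇h| = √(0.003286² + 0.0008000²) = 0.003382

0.0034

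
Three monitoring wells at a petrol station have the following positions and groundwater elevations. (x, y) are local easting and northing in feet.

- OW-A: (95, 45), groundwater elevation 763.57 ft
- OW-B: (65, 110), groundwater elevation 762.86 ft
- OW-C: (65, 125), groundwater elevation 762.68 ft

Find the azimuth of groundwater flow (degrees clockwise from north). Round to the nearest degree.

Differences from OW-A: to OW-B (Δx, Δy, Δh) = (-30, 65, -0.71); to OW-C = (-30, 80, -0.89).
Determinant of the coordinate differences = (-30)·80 − (-30)·65 = -450.
∂h/∂x = [(-0.71)·80 − (-0.89)·65] / -450 = -0.002333
∂h/∂y = [(-30)·(-0.89) − (-30)·(-0.71)] / -450 = -0.01200
Flow direction (−∇h) has components (+0.002333 E, +0.01200 N).
Azimuth = atan2(E, N) = atan2(+0.002333, +0.01200) = 11.0° ≈ 011°.

011°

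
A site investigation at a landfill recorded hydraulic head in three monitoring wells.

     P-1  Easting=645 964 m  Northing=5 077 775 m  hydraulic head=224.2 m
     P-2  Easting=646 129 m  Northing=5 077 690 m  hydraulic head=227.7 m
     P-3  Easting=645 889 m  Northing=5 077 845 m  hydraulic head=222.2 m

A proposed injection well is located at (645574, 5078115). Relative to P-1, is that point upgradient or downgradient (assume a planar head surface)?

downgradient

Taking P-1 as reference: P-2−P-1 = (165, -85, +3.5); P-3−P-1 = (-75, 70, -2.0).
Determinant of the coordinate differences = 165·70 − (-75)·(-85) = 5175.
∂h/∂x = [(+3.5)·70 − (-2.0)·(-85)] / 5175 = +0.01449
∂h/∂y = [165·(-2.0) − (-75)·(+3.5)] / 5175 = -0.01304
Head at (645574, 5078115) = 224.2 + (+0.01449)·(-390) + (-0.01304)·(340) = 214.11 m.
That is lower than the 224.2 m at P-1, so the point is downgradient.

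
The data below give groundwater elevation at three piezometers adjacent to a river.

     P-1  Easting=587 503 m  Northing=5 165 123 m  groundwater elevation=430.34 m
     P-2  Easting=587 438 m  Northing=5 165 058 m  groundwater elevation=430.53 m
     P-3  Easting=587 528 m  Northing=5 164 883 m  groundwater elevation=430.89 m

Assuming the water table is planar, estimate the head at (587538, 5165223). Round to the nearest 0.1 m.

430.1 m

With h = a·x + b·y + c and P-1 as origin, the differences give:
  (-65)·a + (-65)·b = +0.19
  25·a + (-240)·b = +0.55
Eliminate b (×(-240) and ×(-65), subtract): 17225·a = -9.850 → a = ∂h/∂x = -0.0005718
Back-substitute: b = ∂h/∂y = -0.002351.
h(587538, 5165223) = 430.34 + (-0.0005718)·(35) + (-0.002351)·(100) = 430.34 -0.020 -0.235 = 430.085 m.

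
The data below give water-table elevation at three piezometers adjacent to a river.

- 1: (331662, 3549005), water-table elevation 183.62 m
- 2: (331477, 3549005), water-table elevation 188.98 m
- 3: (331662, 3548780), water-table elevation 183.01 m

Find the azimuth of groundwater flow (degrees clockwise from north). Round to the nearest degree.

095°

∂h/∂x = (188.98 − 183.62) / (331477 − 331662) = -0.02897
∂h/∂y = (183.01 − 183.62) / (3548780 − 3549005) = +0.002711
Flow direction (−∇h) has components (+0.02897 E, -0.002711 N).
Azimuth = atan2(E, N) = atan2(+0.02897, -0.002711) = 95.3° ≈ 095°.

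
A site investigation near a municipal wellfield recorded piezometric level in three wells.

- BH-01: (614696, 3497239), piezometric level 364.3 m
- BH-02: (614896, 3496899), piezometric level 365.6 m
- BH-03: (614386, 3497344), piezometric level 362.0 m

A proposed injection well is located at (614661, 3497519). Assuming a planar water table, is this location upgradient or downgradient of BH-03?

Taking BH-01 as reference: BH-02−BH-01 = (200, -340, +1.3); BH-03−BH-01 = (-310, 105, -2.3).
Solve a·Δx + b·Δy = Δh: det = 200·105 − (-310)·(-340) = -84400.
∂h/∂x = [(+1.3)·105 − (-2.3)·(-340)] / -84400 = +0.007648
∂h/∂y = [200·(-2.3) − (-310)·(+1.3)] / -84400 = +0.0006754
Head at (614661, 3497519) = 364.3 + (+0.007648)·(-35) + (+0.0006754)·(280) = 364.22 m.
That is higher than the 362.0 m at BH-03, so the point is upgradient.

upgradient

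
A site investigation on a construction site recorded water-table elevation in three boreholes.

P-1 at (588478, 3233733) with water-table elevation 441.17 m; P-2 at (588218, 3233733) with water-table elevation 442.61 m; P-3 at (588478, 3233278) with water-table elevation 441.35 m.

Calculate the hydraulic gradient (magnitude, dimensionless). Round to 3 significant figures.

∂h/∂x = (442.61 − 441.17) / (588218 − 588478) = -0.005538
∂h/∂y = (441.35 − 441.17) / (3233278 − 3233733) = -0.0003956
|∇h| = √(-0.005538² + -0.0003956²) = 0.005552

0.00555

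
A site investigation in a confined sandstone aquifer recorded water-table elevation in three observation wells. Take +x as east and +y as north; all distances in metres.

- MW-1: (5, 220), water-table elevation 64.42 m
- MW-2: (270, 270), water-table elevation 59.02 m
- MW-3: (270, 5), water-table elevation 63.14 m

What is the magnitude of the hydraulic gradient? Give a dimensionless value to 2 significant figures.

With h = a·x + b·y + c and MW-1 as origin, the differences give:
  265·a + 50·b = -5.40
  265·a + (-215)·b = -1.28
Eliminate b (×(-215) and ×50, subtract): -70225·a = 1225.000 → a = ∂h/∂x = -0.01744
Back-substitute: b = ∂h/∂y = -0.01555.
|∇h| = √(-0.01744² + -0.01555²) = 0.02337

0.023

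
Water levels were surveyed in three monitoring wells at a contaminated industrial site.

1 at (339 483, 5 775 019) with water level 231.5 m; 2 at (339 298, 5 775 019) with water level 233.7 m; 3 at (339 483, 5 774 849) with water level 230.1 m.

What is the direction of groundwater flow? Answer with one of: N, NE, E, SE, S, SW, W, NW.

∂h/∂x = (233.7 − 231.5) / (339298 − 339483) = -0.01189
∂h/∂y = (230.1 − 231.5) / (5774849 − 5775019) = +0.008235
Flow = −∇h = (+0.01189 east, -0.008235 north), which points southeast.

SE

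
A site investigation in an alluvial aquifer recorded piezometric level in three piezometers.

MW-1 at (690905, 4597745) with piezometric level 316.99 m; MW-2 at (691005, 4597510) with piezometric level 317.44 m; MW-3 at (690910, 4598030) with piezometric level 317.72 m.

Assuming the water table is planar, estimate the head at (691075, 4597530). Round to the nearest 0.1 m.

318.2 m

Taking MW-1 as reference: MW-2−MW-1 = (100, -235, +0.45); MW-3−MW-1 = (5, 285, +0.73).
Solve a·Δx + b·Δy = Δh: det = 100·285 − 5·(-235) = 29675.
∂h/∂x = [(+0.45)·285 − (+0.73)·(-235)] / 29675 = +0.01010
∂h/∂y = [100·(+0.73) − 5·(+0.45)] / 29675 = +0.002384
h(691075, 4597530) = 316.99 + (+0.01010)·(170) + (+0.002384)·(-215) = 316.99 +1.717 -0.513 = 318.195 m.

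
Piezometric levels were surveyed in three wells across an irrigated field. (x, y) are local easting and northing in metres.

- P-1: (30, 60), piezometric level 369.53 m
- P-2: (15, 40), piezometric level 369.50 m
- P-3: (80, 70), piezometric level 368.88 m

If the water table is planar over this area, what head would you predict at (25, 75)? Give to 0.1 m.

Three-point gradient (reference P-1): Δ to P-2 = (-15, -20, -0.03), Δ to P-3 = (50, 10, -0.65).
∂h/∂x = -0.01565, ∂h/∂y = +0.01324 (det = 850).
h(25, 75) = 369.53 + (-0.01565)·(-5) + (+0.01324)·(15) = 369.53 +0.078 +0.199 = 369.807 m.

369.8 m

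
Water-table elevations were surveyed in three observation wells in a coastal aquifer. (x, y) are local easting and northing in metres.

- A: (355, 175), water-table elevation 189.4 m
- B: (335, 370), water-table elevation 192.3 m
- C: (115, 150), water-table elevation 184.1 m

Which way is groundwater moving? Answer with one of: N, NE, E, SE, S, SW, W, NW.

With h = a·x + b·y + c and A as origin, the differences give:
  (-20)·a + 195·b = +2.9
  (-240)·a + (-25)·b = -5.3
Eliminate b (×(-25) and ×195, subtract): 47300·a = 961.00 → a = ∂h/∂x = +0.02032
Back-substitute: b = ∂h/∂y = +0.01696.
Flow = −∇h = (-0.02032 east, -0.01696 north), which points southwest.

SW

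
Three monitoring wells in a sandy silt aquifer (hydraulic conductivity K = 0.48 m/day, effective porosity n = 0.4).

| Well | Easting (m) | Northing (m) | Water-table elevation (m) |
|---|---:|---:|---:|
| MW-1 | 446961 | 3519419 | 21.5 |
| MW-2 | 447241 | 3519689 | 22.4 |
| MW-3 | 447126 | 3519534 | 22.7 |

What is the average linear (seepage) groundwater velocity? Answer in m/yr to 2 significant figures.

10 m/yr

Taking MW-1 as reference: MW-2−MW-1 = (280, 270, +0.9); MW-3−MW-1 = (165, 115, +1.2).
Solve a·Δx + b·Δy = Δh: det = 280·115 − 165·270 = -12350.
∂h/∂x = [(+0.9)·115 − (+1.2)·270] / -12350 = +0.01785
∂h/∂y = [280·(+1.2) − 165·(+0.9)] / -12350 = -0.01518
|∇h| = √(0.01785² + -0.01518²) = 0.02343
Seepage velocity v = K·i/n = 0.48 × 0.02343 / 0.4 = 0.02812 m/day = 10.27 m/yr.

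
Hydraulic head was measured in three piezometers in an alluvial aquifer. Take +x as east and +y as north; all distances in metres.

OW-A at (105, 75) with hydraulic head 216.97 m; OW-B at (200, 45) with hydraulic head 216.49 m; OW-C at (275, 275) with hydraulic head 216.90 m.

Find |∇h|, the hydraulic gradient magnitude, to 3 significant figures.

Differences from OW-A: to OW-B (Δx, Δy, Δh) = (95, -30, -0.48); to OW-C = (170, 200, -0.07).
Determinant of the coordinate differences = 95·200 − 170·(-30) = 24100.
∂h/∂x = [(-0.48)·200 − (-0.07)·(-30)] / 24100 = -0.004071
∂h/∂y = [95·(-0.07) − 170·(-0.48)] / 24100 = +0.003110
|∇h| = √(-0.004071² + 0.003110²) = 0.005123

0.00512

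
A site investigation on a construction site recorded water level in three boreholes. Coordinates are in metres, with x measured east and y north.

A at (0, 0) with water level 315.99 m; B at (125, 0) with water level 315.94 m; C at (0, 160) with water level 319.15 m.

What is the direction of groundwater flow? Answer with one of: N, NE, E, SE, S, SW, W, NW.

∂h/∂x = (315.94 − 315.99) / (125 − 0) = -0.0004000
∂h/∂y = (319.15 − 315.99) / (160 − 0) = +0.01975
Flow = −∇h = (+0.0004000 east, -0.01975 north), which points south.

S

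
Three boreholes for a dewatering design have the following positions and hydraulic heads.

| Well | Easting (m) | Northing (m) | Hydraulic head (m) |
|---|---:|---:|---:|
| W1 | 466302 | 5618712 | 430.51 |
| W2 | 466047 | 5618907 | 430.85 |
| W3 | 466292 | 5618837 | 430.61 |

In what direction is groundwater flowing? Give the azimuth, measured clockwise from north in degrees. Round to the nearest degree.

With h = a·x + b·y + c and W1 as origin, the differences give:
  (-255)·a + 195·b = +0.34
  (-10)·a + 125·b = +0.10
Eliminate b (×125 and ×195, subtract): -29925·a = 23.000 → a = ∂h/∂x = -0.0007686
Back-substitute: b = ∂h/∂y = +0.0007385.
Flow direction (−∇h) has components (+0.0007686 E, -0.0007385 N).
Azimuth = atan2(E, N) = atan2(+0.0007686, -0.0007385) = 133.9° ≈ 134°.

134°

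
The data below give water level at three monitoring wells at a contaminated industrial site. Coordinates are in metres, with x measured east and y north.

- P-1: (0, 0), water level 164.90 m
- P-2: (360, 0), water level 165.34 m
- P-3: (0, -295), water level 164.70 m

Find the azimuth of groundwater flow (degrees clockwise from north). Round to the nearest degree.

241°

∂h/∂x = (165.34 − 164.90) / (360 − 0) = +0.001222
∂h/∂y = (164.70 − 164.90) / (-295 − 0) = +0.0006780
Flow direction (−∇h) has components (-0.001222 E, -0.0006780 N).
Azimuth = atan2(E, N) = atan2(-0.001222, -0.0006780) = 241.0° ≈ 241°.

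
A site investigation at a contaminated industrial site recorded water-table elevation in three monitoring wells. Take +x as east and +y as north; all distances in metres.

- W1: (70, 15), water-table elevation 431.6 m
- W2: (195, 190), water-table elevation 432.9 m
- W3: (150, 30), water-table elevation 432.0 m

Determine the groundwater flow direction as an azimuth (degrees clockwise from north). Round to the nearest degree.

Taking W1 as reference: W2−W1 = (125, 175, +1.3); W3−W1 = (80, 15, +0.4).
Solve a·Δx + b·Δy = Δh: det = 125·15 − 80·175 = -12125.
∂h/∂x = [(+1.3)·15 − (+0.4)·175] / -12125 = +0.004165
∂h/∂y = [125·(+0.4) − 80·(+1.3)] / -12125 = +0.004454
Flow direction (−∇h) has components (-0.004165 E, -0.004454 N).
Azimuth = atan2(E, N) = atan2(-0.004165, -0.004454) = 223.1° ≈ 223°.

223°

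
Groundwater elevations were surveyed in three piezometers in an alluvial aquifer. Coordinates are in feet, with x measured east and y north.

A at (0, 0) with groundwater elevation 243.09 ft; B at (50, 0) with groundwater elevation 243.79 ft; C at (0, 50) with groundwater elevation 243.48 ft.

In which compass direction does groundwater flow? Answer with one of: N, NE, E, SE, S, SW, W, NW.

SW

∂h/∂x = (243.79 − 243.09) / (50 − 0) = +0.01400
∂h/∂y = (243.48 − 243.09) / (50 − 0) = +0.007800
Flow = −∇h = (-0.01400 east, -0.007800 north), which points southwest.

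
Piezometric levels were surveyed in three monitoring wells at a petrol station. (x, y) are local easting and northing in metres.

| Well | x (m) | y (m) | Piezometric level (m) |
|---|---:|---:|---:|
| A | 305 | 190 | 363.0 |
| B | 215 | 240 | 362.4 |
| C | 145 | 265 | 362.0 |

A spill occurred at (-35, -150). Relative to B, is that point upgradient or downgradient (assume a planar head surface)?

Differences from A: to B (Δx, Δy, Δh) = (-90, 50, -0.6); to C = (-160, 75, -1.0).
Solve a·Δx + b·Δy = Δh: det = (-90)·75 − (-160)·50 = 1250.
∂h/∂x = [(-0.6)·75 − (-1.0)·50] / 1250 = +0.004000
∂h/∂y = [(-90)·(-1.0) − (-160)·(-0.6)] / 1250 = -0.004800
Head at (-35, -150) = 363.0 + (+0.004000)·(-340) + (-0.004800)·(-340) = 363.27 m.
That is higher than the 362.4 m at B, so the point is upgradient.

upgradient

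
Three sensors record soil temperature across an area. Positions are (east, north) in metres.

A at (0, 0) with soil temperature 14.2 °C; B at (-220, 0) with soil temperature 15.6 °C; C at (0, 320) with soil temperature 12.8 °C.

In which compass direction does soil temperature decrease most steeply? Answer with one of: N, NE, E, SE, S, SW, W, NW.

∂T/∂x = (15.6 − 14.2) / (-220 − 0) = -0.006364
∂T/∂y = (12.8 − 14.2) / (320 − 0) = -0.004375
Steepest decrease is along −∇f = (+0.006364 E, +0.004375 N) → northeast.

NE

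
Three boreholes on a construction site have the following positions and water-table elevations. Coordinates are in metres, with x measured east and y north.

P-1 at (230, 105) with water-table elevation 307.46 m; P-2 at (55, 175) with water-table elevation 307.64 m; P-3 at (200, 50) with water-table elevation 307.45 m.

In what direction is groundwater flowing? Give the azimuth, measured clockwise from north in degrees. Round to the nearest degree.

With h = a·x + b·y + c and P-1 as origin, the differences give:
  (-175)·a + 70·b = +0.18
  (-30)·a + (-55)·b = -0.01
Eliminate b (×(-55) and ×70, subtract): 11725·a = -9.200 → a = ∂h/∂x = -0.0007846
Back-substitute: b = ∂h/∂y = +0.0006098.
Flow direction (−∇h) has components (+0.0007846 E, -0.0006098 N).
Azimuth = atan2(E, N) = atan2(+0.0007846, -0.0006098) = 127.9° ≈ 128°.

128°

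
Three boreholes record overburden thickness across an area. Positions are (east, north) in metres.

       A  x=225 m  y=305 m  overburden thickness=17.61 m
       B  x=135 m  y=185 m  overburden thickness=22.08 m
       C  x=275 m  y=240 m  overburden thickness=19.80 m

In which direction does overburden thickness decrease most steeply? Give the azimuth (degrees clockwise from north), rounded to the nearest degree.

Three-point gradient (reference A): Δ to B = (-90, -120, +4.47), Δ to C = (50, -65, +2.19).
∂d/∂x = -0.002342, ∂d/∂y = -0.03549 (det = 11850).
Steepest decrease is along −∇f: components (+0.002342 E, +0.03549 N).
Azimuth = atan2(+0.002342, +0.03549) = 3.8° ≈ 004°.

004°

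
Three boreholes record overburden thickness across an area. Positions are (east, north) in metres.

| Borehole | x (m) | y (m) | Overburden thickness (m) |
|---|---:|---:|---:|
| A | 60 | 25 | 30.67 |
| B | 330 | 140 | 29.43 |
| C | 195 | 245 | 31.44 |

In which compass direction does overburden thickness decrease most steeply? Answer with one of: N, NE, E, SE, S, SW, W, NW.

SE

Taking A as reference: B−A = (270, 115, -1.24); C−A = (135, 220, +0.77).
Solve a·Δx + b·Δy = Δd: det = 270·220 − 135·115 = 43875.
∂d/∂x = [(-1.24)·220 − (+0.77)·115] / 43875 = -0.008236
∂d/∂y = [270·(+0.77) − 135·(-1.24)] / 43875 = +0.008554
Steepest decrease is along −∇f = (+0.008236 E, -0.008554 N) → southeast.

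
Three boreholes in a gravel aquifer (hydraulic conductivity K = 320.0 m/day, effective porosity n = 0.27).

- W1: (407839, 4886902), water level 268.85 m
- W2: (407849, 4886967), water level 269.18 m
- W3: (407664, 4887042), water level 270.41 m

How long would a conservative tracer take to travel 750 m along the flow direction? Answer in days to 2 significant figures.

Differences from W1: to W2 (Δx, Δy, Δh) = (10, 65, +0.33); to W3 = (-175, 140, +1.56).
Determinant of the coordinate differences = 10·140 − (-175)·65 = 12775.
∂h/∂x = [(+0.33)·140 − (+1.56)·65] / 12775 = -0.004321
∂h/∂y = [10·(+1.56) − (-175)·(+0.33)] / 12775 = +0.005742
|∇h| = √(-0.004321² + 0.005742²) = 0.007186
Seepage velocity v = K·i/n = 320.0 × 0.007186 / 0.27 = 8.517 m/day.
t = 750 / 8.517 = 88.06 days.

88 days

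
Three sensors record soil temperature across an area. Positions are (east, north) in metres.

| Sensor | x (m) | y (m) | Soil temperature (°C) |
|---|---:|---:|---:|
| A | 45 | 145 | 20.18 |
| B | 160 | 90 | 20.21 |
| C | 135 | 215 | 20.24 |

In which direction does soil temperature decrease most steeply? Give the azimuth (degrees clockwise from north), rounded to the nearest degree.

Taking A as reference: B−A = (115, -55, +0.03); C−A = (90, 70, +0.06).
Determinant of the coordinate differences = 115·70 − 90·(-55) = 13000.
∂T/∂x = [(+0.03)·70 − (+0.06)·(-55)] / 13000 = +0.0004154
∂T/∂y = [115·(+0.06) − 90·(+0.03)] / 13000 = +0.0003231
Steepest decrease is along −∇f: components (-0.0004154 E, -0.0003231 N).
Azimuth = atan2(-0.0004154, -0.0003231) = 232.1° ≈ 232°.

232°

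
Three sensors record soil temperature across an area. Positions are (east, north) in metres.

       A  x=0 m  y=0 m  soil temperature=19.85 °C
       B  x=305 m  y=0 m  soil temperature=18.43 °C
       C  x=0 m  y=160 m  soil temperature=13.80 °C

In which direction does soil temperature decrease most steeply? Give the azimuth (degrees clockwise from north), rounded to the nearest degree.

∂T/∂x = (18.43 − 19.85) / (305 − 0) = -0.004656
∂T/∂y = (13.80 − 19.85) / (160 − 0) = -0.03781
Steepest decrease is along −∇f: components (+0.004656 E, +0.03781 N).
Azimuth = atan2(+0.004656, +0.03781) = 7.0° ≈ 007°.

007°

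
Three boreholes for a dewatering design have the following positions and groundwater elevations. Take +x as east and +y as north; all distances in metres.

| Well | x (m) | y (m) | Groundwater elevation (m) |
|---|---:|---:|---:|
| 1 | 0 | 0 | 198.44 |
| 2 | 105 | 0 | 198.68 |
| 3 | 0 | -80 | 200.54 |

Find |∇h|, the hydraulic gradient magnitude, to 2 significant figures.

∂h/∂x = (198.68 − 198.44) / (105 − 0) = +0.002286
∂h/∂y = (200.54 − 198.44) / (-80 − 0) = -0.02625
|∇h| = √(0.002286² + -0.02625²) = 0.02635

0.026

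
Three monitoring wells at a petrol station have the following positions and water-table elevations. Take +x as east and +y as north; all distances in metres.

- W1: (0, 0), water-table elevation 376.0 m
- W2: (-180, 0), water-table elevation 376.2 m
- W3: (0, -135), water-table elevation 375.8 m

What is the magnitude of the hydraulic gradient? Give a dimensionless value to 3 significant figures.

∂h/∂x = (376.2 − 376.0) / (-180 − 0) = -0.001111
∂h/∂y = (375.8 − 376.0) / (-135 − 0) = +0.001481
|∇h| = √(-0.001111² + 0.001481²) = 0.001851

0.00185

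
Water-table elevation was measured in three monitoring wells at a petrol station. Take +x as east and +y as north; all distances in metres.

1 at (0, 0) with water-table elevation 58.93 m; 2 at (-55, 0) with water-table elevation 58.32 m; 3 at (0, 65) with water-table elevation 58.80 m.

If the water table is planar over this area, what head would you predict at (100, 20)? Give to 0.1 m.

60.0 m

∂h/∂x = (58.32 − 58.93) / (-55 − 0) = +0.01109
∂h/∂y = (58.80 − 58.93) / (65 − 0) = -0.002000
h(100, 20) = 58.93 + (+0.01109)·(100) + (-0.002000)·(20) = 58.93 +1.109 -0.040 = 59.999 m.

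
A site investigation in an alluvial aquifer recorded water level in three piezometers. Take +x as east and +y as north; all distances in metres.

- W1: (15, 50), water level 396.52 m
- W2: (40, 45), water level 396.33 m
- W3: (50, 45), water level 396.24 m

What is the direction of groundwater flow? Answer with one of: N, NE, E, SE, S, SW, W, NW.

Differences from W1: to W2 (Δx, Δy, Δh) = (25, -5, -0.19); to W3 = (35, -5, -0.28).
Solve a·Δx + b·Δy = Δh: det = 25·(-5) − 35·(-5) = 50.
∂h/∂x = [(-0.19)·(-5) − (-0.28)·(-5)] / 50 = -0.009000
∂h/∂y = [25·(-0.28) − 35·(-0.19)] / 50 = -0.007000
Flow = −∇h = (+0.009000 east, +0.007000 north), which points northeast.

NE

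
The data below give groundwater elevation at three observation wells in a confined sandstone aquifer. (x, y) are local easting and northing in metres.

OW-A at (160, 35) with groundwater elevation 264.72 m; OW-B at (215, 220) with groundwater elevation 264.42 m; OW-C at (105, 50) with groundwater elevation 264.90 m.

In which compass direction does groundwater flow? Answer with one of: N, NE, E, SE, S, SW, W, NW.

Differences from OW-A: to OW-B (Δx, Δy, Δh) = (55, 185, -0.30); to OW-C = (-55, 15, +0.18).
Determinant of the coordinate differences = 55·15 − (-55)·185 = 11000.
∂h/∂x = [(-0.30)·15 − (+0.18)·185] / 11000 = -0.003436
∂h/∂y = [55·(+0.18) − (-55)·(-0.30)] / 11000 = -0.0006000
Flow = −∇h = (+0.003436 east, +0.0006000 north), which points east.

E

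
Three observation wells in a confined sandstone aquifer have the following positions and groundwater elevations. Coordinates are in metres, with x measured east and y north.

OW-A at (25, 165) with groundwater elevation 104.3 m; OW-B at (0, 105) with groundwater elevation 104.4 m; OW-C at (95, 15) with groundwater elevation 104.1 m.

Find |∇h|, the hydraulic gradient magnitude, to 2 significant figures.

0.0034

Three-point gradient (reference OW-A): Δ to OW-B = (-25, -60, +0.1), Δ to OW-C = (70, -150, -0.2).
∂h/∂x = -0.003396, ∂h/∂y = -0.0002516 (det = 7950).
|∇h| = √(-0.003396² + -0.0002516²) = 0.003405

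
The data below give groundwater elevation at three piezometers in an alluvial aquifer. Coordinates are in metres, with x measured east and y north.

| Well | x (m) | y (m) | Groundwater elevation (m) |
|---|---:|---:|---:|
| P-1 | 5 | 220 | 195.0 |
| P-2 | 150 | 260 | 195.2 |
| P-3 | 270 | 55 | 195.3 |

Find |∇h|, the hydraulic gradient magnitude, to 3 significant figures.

0.00133

Taking P-1 as reference: P-2−P-1 = (145, 40, +0.2); P-3−P-1 = (265, -165, +0.3).
Determinant of the coordinate differences = 145·(-165) − 265·40 = -34525.
∂h/∂x = [(+0.2)·(-165) − (+0.3)·40] / -34525 = +0.001303
∂h/∂y = [145·(+0.3) − 265·(+0.2)] / -34525 = +0.0002752
|∇h| = √(0.001303² + 0.0002752²) = 0.001332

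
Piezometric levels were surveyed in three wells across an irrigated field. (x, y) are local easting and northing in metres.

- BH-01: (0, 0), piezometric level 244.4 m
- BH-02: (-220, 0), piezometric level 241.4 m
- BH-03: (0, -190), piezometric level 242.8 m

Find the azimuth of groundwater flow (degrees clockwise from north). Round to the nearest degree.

∂h/∂x = (241.4 − 244.4) / (-220 − 0) = +0.01364
∂h/∂y = (242.8 − 244.4) / (-190 − 0) = +0.008421
Flow direction (−∇h) has components (-0.01364 E, -0.008421 N).
Azimuth = atan2(E, N) = atan2(-0.01364, -0.008421) = 238.3° ≈ 238°.

238°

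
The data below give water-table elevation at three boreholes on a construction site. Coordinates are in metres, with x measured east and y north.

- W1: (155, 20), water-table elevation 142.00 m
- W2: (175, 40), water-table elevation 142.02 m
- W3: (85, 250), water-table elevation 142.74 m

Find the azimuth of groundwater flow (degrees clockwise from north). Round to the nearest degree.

Three-point gradient (reference W1): Δ to W2 = (20, 20, +0.02), Δ to W3 = (-70, 230, +0.74).
∂h/∂x = -0.001700, ∂h/∂y = +0.002700 (det = 6000).
Flow direction (−∇h) has components (+0.001700 E, -0.002700 N).
Azimuth = atan2(E, N) = atan2(+0.001700, -0.002700) = 147.8° ≈ 148°.

148°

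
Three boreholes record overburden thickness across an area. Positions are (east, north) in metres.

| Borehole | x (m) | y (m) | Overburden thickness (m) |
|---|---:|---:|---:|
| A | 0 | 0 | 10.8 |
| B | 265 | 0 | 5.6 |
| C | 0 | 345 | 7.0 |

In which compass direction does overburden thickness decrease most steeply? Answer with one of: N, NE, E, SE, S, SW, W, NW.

NE

∂d/∂x = (5.6 − 10.8) / (265 − 0) = -0.01962
∂d/∂y = (7.0 − 10.8) / (345 − 0) = -0.01101
Steepest decrease is along −∇f = (+0.01962 E, +0.01101 N) → northeast.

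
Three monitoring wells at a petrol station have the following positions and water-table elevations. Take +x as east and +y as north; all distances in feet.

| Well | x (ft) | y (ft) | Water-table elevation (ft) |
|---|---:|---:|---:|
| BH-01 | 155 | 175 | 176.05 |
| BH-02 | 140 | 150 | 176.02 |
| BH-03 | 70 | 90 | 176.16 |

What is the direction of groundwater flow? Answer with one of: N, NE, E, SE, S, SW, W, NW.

SE

Taking BH-01 as reference: BH-02−BH-01 = (-15, -25, -0.03); BH-03−BH-01 = (-85, -85, +0.11).
Solve a·Δx + b·Δy = Δh: det = (-15)·(-85) − (-85)·(-25) = -850.
∂h/∂x = [(-0.03)·(-85) − (+0.11)·(-25)] / -850 = -0.006235
∂h/∂y = [(-15)·(+0.11) − (-85)·(-0.03)] / -850 = +0.004941
Flow = −∇h = (+0.006235 east, -0.004941 north), which points southeast.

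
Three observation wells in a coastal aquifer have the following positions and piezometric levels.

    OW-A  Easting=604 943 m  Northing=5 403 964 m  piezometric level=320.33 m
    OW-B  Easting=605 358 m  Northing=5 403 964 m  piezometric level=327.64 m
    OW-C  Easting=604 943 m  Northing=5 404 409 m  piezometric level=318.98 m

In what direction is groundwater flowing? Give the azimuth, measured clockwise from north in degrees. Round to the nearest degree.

280°

∂h/∂x = (327.64 − 320.33) / (605358 − 604943) = +0.01761
∂h/∂y = (318.98 − 320.33) / (5404409 − 5403964) = -0.003034
Flow direction (−∇h) has components (-0.01761 E, +0.003034 N).
Azimuth = atan2(E, N) = atan2(-0.01761, +0.003034) = 279.8° ≈ 280°.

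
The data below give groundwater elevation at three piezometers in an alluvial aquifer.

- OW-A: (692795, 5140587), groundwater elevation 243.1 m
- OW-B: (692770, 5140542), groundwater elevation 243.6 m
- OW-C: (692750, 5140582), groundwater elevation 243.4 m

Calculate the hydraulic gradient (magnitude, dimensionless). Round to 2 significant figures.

Three-point gradient (reference OW-A): Δ to OW-B = (-25, -45, +0.5), Δ to OW-C = (-45, -5, +0.3).
∂h/∂x = -0.005789, ∂h/∂y = -0.007895 (det = -1900).
|∇h| = √(-0.005789² + -0.007895²) = 0.00979

0.0098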